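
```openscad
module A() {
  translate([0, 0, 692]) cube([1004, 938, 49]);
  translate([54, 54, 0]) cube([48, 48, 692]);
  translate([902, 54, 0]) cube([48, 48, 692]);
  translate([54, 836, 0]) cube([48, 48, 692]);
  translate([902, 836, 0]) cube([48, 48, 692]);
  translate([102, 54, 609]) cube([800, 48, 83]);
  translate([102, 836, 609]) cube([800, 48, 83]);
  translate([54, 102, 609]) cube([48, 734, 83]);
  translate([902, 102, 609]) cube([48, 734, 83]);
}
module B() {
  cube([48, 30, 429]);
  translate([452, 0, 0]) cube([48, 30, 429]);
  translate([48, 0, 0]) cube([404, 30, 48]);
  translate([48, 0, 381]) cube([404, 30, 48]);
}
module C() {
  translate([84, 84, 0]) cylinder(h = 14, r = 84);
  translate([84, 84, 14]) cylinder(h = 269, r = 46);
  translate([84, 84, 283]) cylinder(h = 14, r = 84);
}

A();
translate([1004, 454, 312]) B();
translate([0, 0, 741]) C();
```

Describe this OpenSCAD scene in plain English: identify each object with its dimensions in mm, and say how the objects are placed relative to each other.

A is a rectangular dining table. The top is 1004×938×49 mm with its upper surface at z = 741 mm. It stands on four 48×48 mm square legs, each inset 54 mm from the nearest pair of top edges, running from the floor to the underside of the top. Four apron rails, 48 mm thick and 83 mm tall, run between adjacent legs with their top edges flush with the underside of the top and their outer faces flush with the legs' outer faces.

B is a picture frame with a 404×333 mm rectangular opening (x by z) and a uniform 48 mm border on every side. Frame depth is 30 mm along y. It is built from two vertical stiles running the full outside height and two horizontal rails spanning the gap between the stiles.

C is a spool: two coaxial disc flanges of radius 84 mm and thickness 14 mm, joined by a core cylinder of radius 46 mm and height 269 mm. The lower flange rests on z = 0 and the three cylinders share a vertical axis.

The picture frame is beside the table with their tops flush at z = 741. The spool is on top of the table.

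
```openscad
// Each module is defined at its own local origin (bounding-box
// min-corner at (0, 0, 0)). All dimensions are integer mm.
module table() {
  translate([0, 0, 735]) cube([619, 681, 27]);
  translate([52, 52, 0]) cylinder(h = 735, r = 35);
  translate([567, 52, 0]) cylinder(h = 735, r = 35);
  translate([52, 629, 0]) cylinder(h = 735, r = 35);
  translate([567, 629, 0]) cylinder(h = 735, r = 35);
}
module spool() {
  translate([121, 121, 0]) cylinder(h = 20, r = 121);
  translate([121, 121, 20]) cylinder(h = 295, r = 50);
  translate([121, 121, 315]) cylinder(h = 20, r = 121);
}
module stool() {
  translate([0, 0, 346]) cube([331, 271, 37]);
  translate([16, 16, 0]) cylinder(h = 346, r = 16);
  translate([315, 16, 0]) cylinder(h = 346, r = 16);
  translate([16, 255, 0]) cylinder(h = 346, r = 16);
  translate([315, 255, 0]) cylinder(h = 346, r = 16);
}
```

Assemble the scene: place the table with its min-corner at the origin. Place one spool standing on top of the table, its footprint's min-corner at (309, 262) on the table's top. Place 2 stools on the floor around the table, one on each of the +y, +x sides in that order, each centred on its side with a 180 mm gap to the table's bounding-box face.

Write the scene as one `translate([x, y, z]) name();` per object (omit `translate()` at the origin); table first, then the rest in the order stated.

table();
translate([309, 262, 762]) spool();
translate([144, 861, 0]) stool();
translate([799, 205, 0]) stool();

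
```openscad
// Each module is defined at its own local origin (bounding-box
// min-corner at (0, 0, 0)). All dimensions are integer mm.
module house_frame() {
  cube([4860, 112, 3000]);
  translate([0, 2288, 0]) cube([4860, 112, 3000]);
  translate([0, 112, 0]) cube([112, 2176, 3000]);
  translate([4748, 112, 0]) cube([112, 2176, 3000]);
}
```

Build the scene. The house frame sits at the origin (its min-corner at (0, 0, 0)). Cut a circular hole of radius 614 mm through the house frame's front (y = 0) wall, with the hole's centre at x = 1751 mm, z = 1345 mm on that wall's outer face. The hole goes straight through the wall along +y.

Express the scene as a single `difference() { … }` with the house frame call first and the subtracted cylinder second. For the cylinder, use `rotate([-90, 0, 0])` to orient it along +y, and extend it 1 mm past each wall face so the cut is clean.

difference() {
  house_frame();
  translate([1751, -1, 1345]) rotate([-90, 0, 0]) cylinder(h = 114, r = 614);
}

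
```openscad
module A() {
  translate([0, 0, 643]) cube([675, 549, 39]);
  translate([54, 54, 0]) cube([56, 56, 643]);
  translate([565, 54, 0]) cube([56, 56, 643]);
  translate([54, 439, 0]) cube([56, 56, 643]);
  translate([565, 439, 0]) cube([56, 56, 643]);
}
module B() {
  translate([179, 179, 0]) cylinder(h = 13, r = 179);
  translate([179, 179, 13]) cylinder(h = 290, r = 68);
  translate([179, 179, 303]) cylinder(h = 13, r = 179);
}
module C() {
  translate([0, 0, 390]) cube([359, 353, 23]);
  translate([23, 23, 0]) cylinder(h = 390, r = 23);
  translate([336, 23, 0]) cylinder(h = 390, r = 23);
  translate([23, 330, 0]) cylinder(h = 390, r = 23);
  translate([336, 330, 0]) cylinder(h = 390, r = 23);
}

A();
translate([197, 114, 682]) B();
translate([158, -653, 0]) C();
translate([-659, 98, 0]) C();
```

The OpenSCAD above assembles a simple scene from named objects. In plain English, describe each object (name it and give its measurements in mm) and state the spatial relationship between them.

A is a table with a 675×549 mm rectangular top, 39 mm thick, top surface at z = 682 mm, supported by four 56×56 mm square legs, each inset 54 mm from the nearest pair of top edges, running from the floor.

B is a spool: two coaxial disc flanges of radius 179 mm and thickness 13 mm, joined by a core cylinder of radius 68 mm and height 290 mm. The lower flange rests on z = 0 and the three cylinders share a vertical axis.

C is a four-legged stool. The seat is a 359×353×23 mm slab whose top surface is at z = 413 mm; four round legs, each 46 mm in diameter, run from the floor (z = 0) to the underside of the seat, each leg's axis is inset half a diameter from the nearest pair of seat edges (so the leg's bounding box is flush with the corner).

The spool is on top of the table. Two stools sit around the table at the −y, −x sides.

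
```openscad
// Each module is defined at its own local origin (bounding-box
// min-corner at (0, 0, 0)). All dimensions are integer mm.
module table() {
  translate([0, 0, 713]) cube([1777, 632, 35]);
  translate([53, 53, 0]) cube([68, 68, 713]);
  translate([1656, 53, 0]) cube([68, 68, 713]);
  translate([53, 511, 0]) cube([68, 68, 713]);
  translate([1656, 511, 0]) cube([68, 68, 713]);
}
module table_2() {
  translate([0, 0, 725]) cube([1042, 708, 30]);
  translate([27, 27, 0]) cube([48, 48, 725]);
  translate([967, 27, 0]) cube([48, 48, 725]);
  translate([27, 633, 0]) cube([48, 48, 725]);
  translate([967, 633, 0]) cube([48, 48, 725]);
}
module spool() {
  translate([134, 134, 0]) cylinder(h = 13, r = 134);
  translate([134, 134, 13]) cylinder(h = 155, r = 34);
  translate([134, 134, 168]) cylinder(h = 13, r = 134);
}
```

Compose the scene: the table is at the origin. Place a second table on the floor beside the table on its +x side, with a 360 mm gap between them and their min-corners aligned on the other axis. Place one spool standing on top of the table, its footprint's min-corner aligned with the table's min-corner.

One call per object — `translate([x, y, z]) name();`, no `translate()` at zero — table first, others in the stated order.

table();
translate([2137, 0, 0]) table_2();
translate([0, 0, 748]) spool();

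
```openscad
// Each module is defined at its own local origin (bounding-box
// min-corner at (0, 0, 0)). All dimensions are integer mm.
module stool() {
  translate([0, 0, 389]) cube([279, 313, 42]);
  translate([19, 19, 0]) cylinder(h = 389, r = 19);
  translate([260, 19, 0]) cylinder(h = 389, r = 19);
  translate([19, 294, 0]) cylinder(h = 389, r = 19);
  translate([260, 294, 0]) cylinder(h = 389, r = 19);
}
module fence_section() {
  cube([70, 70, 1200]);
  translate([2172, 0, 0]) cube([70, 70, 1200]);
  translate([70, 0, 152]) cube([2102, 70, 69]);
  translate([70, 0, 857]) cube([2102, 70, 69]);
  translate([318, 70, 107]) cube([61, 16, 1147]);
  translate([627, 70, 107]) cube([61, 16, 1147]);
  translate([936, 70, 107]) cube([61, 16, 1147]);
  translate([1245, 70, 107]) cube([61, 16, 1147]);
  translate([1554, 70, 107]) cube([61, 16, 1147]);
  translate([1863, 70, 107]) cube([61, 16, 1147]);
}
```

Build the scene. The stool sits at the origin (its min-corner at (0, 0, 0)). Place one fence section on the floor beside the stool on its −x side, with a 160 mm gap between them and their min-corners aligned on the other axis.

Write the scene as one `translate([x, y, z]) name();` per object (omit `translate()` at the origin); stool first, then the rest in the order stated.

stool();
translate([-2402, 0, 0]) fence_section();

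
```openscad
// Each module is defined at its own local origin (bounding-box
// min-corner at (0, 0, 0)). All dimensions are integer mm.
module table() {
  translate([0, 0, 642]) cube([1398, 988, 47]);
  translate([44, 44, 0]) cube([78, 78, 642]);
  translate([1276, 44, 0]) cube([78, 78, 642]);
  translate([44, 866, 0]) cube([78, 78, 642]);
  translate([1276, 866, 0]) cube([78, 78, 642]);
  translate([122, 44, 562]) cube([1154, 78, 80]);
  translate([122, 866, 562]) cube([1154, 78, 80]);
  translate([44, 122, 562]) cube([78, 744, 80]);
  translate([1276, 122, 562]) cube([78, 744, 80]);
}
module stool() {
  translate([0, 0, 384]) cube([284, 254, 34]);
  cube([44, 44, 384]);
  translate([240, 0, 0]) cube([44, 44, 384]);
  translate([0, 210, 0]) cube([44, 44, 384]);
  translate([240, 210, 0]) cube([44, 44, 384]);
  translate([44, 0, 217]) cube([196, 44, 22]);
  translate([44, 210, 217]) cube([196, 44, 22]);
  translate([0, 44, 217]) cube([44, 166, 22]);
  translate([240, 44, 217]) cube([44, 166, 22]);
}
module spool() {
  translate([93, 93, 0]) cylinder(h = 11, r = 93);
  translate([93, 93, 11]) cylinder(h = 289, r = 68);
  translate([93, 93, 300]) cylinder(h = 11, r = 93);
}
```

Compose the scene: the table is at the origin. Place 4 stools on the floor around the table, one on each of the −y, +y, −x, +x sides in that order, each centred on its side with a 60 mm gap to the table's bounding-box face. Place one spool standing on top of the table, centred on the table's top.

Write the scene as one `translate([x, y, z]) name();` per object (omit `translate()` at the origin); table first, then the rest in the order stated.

table();
translate([557, -314, 0]) stool();
translate([557, 1048, 0]) stool();
translate([-344, 367, 0]) stool();
translate([1458, 367, 0]) stool();
translate([606, 401, 689]) spool();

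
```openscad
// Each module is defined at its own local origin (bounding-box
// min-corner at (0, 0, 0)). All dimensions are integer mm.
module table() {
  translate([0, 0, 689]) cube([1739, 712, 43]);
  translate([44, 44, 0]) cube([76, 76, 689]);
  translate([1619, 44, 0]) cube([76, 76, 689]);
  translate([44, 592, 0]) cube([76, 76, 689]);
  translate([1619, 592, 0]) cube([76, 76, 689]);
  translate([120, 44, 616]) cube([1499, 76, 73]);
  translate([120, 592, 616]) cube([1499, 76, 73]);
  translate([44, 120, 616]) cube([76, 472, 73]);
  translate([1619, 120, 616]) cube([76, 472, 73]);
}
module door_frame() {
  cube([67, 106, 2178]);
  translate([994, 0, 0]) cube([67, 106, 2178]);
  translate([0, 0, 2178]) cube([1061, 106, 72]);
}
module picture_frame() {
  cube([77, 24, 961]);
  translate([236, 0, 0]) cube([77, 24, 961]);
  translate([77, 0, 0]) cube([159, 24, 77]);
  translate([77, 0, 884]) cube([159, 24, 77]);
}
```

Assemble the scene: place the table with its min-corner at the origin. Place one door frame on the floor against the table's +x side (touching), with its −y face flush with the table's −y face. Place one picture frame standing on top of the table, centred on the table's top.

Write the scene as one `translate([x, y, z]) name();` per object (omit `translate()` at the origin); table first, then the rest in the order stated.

table();
translate([1739, 0, 0]) door_frame();
translate([713, 344, 732]) picture_frame();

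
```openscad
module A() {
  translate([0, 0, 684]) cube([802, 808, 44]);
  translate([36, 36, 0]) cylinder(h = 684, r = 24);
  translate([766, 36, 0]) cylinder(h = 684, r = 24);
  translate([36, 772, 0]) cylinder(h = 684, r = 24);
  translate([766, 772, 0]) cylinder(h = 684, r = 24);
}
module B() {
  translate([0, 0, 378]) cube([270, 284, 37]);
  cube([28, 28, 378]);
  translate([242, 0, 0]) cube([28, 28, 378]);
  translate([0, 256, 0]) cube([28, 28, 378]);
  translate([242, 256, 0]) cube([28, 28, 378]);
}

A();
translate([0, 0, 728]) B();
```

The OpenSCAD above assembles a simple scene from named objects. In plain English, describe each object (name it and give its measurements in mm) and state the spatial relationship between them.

A is a table with a 802×808 mm rectangular top, 44 mm thick, top surface at z = 728 mm, supported by four round legs of 48 mm diameter, each leg's bounding box inset 12 mm from the nearest pair of top edges, running from the floor.

B is a four-legged stool. The seat is a 270×284×37 mm slab whose top surface is at z = 415 mm; four square legs, each 28×28 mm in cross-section, run from the floor (z = 0) to the underside of the seat, each flush with a corner of the seat.

The stool is on top of the table.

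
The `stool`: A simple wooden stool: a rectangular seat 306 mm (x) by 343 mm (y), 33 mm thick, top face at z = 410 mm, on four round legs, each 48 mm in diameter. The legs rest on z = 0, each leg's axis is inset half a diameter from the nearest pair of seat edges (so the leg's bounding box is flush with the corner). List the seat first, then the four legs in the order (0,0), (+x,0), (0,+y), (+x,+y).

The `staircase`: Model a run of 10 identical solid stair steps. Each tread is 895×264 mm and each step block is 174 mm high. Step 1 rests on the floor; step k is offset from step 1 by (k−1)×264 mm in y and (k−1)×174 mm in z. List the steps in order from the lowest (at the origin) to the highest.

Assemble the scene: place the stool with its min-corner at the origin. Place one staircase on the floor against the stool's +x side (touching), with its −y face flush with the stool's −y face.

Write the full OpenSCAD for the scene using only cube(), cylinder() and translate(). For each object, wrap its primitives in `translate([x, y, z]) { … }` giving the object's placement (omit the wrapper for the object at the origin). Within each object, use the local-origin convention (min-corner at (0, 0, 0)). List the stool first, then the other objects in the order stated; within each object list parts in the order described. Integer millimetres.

translate([0, 0, 377]) cube([306, 343, 33]);
translate([24, 24, 0]) cylinder(h = 377, r = 24);
translate([282, 24, 0]) cylinder(h = 377, r = 24);
translate([24, 319, 0]) cylinder(h = 377, r = 24);
translate([282, 319, 0]) cylinder(h = 377, r = 24);
translate([306, 0, 0]) {
  cube([895, 264, 174]);
  translate([0, 264, 174]) cube([895, 264, 174]);
  translate([0, 528, 348]) cube([895, 264, 174]);
  translate([0, 792, 522]) cube([895, 264, 174]);
  translate([0, 1056, 696]) cube([895, 264, 174]);
  translate([0, 1320, 870]) cube([895, 264, 174]);
  translate([0, 1584, 1044]) cube([895, 264, 174]);
  translate([0, 1848, 1218]) cube([895, 264, 174]);
  translate([0, 2112, 1392]) cube([895, 264, 174]);
  translate([0, 2376, 1566]) cube([895, 264, 174]);
}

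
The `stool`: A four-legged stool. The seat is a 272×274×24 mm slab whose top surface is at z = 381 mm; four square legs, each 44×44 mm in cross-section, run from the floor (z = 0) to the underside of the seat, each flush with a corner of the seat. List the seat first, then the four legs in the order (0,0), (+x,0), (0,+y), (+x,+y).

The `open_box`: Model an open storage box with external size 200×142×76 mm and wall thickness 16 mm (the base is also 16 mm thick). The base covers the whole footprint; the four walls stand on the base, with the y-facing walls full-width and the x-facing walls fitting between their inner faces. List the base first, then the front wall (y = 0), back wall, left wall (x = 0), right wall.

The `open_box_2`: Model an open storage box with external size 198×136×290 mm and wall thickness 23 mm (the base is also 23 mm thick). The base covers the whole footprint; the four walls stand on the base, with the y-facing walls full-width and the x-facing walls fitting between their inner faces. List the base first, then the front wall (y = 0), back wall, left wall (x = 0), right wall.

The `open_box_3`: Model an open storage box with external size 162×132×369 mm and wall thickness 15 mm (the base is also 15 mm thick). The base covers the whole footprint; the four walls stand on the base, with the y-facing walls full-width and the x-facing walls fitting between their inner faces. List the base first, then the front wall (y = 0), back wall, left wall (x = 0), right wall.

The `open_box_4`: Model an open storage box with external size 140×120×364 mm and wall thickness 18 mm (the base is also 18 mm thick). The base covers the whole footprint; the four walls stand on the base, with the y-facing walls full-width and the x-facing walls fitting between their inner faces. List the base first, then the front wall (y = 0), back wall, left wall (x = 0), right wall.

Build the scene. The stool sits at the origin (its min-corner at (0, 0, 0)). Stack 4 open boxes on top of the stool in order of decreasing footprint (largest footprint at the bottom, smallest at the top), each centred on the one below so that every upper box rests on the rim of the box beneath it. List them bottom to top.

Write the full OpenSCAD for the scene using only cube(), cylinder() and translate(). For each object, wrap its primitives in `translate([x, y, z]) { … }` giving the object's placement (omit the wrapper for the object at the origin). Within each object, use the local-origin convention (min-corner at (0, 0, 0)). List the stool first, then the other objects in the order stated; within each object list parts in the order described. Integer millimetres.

translate([0, 0, 357]) cube([272, 274, 24]);
cube([44, 44, 357]);
translate([228, 0, 0]) cube([44, 44, 357]);
translate([0, 230, 0]) cube([44, 44, 357]);
translate([228, 230, 0]) cube([44, 44, 357]);
translate([36, 66, 381]) {
  cube([200, 142, 16]);
  translate([0, 0, 16]) cube([200, 16, 60]);
  translate([0, 126, 16]) cube([200, 16, 60]);
  translate([0, 16, 16]) cube([16, 110, 60]);
  translate([184, 16, 16]) cube([16, 110, 60]);
}
translate([37, 69, 457]) {
  cube([198, 136, 23]);
  translate([0, 0, 23]) cube([198, 23, 267]);
  translate([0, 113, 23]) cube([198, 23, 267]);
  translate([0, 23, 23]) cube([23, 90, 267]);
  translate([175, 23, 23]) cube([23, 90, 267]);
}
translate([55, 71, 747]) {
  cube([162, 132, 15]);
  translate([0, 0, 15]) cube([162, 15, 354]);
  translate([0, 117, 15]) cube([162, 15, 354]);
  translate([0, 15, 15]) cube([15, 102, 354]);
  translate([147, 15, 15]) cube([15, 102, 354]);
}
translate([66, 77, 1116]) {
  cube([140, 120, 18]);
  translate([0, 0, 18]) cube([140, 18, 346]);
  translate([0, 102, 18]) cube([140, 18, 346]);
  translate([0, 18, 18]) cube([18, 84, 346]);
  translate([122, 18, 18]) cube([18, 84, 346]);
}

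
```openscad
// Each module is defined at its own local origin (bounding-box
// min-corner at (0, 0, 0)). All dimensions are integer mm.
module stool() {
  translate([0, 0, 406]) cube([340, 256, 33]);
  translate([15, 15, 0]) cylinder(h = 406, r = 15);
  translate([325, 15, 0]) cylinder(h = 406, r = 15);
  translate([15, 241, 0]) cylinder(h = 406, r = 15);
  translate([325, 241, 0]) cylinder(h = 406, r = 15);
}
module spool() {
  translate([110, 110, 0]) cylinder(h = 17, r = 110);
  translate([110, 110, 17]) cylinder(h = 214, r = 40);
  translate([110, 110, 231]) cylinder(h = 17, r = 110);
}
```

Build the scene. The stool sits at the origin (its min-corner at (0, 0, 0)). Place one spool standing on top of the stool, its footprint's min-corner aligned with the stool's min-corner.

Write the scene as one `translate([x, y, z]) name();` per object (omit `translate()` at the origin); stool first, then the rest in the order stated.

stool();
translate([0, 0, 439]) spool();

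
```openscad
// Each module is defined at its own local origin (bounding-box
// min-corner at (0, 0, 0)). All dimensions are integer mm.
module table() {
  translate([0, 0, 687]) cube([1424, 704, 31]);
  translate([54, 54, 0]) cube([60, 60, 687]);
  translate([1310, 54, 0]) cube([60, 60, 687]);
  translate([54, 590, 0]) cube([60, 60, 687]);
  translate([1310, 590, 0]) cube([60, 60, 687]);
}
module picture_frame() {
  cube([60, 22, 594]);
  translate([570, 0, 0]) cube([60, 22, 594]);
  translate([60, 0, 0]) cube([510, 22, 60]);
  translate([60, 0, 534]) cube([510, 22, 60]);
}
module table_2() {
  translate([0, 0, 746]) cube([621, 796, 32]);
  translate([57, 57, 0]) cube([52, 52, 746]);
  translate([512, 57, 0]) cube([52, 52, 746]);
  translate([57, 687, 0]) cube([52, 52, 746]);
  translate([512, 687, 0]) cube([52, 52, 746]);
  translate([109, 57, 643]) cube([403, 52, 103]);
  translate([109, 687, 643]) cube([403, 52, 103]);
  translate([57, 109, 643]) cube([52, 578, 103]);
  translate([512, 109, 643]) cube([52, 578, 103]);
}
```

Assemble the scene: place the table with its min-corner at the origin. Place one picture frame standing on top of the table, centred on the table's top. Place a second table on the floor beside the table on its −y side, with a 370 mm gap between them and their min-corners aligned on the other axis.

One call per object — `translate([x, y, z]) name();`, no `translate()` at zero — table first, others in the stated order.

table();
translate([397, 341, 718]) picture_frame();
translate([0, -1166, 0]) table_2();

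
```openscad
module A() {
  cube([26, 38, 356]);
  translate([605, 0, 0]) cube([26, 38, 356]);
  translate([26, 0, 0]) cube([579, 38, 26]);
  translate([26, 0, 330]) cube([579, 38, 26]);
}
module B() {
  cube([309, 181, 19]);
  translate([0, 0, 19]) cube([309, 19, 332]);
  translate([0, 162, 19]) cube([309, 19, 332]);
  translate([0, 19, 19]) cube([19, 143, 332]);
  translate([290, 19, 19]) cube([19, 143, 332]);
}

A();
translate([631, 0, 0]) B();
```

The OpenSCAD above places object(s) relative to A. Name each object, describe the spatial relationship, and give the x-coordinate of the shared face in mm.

The picture frame's +x face and the open box's −x face are both at x = 631 mm.

A is a picture frame. B is an open box. The open box is against the picture frame's +x side, with their −y faces flush. The x-coordinate of the shared face is 631 mm.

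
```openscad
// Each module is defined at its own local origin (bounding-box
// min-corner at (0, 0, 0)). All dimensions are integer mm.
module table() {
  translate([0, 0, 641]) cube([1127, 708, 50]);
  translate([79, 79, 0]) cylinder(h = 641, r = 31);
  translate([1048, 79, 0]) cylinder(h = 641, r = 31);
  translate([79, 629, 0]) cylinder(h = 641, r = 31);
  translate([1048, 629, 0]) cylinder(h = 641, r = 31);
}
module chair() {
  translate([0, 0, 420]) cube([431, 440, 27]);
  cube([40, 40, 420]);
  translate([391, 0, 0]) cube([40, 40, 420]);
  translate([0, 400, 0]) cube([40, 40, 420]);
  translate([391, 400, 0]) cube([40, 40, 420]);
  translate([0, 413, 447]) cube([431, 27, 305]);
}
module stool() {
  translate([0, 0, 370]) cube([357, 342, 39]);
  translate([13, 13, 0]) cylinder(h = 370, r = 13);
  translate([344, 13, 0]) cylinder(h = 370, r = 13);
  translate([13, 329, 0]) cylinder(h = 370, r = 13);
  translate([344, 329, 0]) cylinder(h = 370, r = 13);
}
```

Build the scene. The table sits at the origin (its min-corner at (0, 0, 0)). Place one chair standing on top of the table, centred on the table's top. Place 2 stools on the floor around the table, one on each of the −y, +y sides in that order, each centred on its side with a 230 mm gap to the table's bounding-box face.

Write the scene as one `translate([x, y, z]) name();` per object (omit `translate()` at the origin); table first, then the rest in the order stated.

table();
translate([348, 134, 691]) chair();
translate([385, -572, 0]) stool();
translate([385, 938, 0]) stool();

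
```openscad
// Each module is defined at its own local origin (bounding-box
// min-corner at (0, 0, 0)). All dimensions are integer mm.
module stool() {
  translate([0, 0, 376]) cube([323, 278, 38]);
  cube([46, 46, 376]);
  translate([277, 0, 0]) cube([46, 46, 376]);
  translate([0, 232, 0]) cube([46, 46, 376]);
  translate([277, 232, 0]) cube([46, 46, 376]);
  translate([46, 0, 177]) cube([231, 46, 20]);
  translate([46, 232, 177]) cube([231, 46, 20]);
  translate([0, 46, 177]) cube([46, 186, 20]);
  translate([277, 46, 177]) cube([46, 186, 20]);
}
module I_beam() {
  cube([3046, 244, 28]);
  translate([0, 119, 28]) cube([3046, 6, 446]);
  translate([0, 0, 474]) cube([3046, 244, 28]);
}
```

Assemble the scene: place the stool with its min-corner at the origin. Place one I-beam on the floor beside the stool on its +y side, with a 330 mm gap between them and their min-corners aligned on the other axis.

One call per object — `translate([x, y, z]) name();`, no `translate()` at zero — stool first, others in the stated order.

stool();
translate([0, 608, 0]) I_beam();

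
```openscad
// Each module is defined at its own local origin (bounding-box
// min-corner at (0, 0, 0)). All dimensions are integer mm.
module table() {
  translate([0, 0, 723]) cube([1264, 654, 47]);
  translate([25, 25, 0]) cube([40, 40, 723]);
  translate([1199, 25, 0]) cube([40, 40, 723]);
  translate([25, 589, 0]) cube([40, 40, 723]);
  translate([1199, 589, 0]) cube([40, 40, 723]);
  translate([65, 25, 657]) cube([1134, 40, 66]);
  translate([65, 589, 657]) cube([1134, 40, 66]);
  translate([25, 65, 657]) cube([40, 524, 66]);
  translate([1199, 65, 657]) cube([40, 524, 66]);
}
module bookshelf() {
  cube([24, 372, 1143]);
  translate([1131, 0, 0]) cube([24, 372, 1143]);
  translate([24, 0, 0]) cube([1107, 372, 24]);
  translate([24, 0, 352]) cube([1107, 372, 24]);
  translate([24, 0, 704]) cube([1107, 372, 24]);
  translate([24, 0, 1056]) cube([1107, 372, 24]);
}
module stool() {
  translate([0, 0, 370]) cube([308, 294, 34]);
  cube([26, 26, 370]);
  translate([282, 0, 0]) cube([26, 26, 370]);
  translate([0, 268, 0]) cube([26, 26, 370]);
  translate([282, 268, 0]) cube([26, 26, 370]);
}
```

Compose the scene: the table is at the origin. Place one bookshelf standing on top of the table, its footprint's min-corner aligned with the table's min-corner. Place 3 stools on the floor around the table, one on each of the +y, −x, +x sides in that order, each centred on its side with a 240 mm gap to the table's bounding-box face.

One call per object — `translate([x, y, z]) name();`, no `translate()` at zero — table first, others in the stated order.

table();
translate([0, 0, 770]) bookshelf();
translate([478, 894, 0]) stool();
translate([-548, 180, 0]) stool();
translate([1504, 180, 0]) stool();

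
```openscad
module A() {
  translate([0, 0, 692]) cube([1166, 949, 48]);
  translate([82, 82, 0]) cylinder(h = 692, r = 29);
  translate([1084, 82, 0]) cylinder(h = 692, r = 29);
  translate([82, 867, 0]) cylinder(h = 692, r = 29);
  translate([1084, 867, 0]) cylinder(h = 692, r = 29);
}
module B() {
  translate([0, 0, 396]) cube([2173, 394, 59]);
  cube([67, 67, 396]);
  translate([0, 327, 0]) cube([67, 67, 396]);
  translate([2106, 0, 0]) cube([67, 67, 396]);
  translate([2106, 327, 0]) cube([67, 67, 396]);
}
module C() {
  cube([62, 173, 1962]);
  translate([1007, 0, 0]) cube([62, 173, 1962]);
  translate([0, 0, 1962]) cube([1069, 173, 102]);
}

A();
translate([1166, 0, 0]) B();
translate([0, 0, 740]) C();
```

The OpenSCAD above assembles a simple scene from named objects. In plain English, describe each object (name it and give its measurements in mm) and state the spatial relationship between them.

A is a table: top 1166 mm (x) × 949 mm (y), 48 mm thick, upper face at z = 740 mm, on four round legs of 58 mm diameter, each leg's bounding box inset 53 mm from the nearest pair of top edges, running from z = 0 to the bottom of the top.

B is a bench: a 2173×394 mm seat slab, 59 mm thick, top at z = 455 mm, on four 67×67 mm square legs flush with the seat corners and standing on z = 0.

C is a rectangular door frame: two vertical jambs of 62×173 mm section, 1962 mm tall, with a clear opening 945 mm wide between their inner faces. A header 102 mm tall and 173 mm deep lies on top of the jambs and spans the full outside width.

The bench is against the table's +x side, with their −y faces flush. The door frame is on top of the table.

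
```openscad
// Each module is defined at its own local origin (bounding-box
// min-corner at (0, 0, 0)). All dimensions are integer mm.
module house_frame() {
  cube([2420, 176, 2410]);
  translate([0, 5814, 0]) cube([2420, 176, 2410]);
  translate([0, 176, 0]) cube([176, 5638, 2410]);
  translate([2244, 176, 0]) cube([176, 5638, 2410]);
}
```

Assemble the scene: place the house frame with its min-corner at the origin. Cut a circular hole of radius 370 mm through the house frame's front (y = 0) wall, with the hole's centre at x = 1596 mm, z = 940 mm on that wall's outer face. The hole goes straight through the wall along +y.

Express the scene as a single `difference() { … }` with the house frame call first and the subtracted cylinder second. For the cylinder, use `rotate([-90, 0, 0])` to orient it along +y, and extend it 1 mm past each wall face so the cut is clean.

difference() {
  house_frame();
  translate([1596, -1, 940]) rotate([-90, 0, 0]) cylinder(h = 178, r = 370);
}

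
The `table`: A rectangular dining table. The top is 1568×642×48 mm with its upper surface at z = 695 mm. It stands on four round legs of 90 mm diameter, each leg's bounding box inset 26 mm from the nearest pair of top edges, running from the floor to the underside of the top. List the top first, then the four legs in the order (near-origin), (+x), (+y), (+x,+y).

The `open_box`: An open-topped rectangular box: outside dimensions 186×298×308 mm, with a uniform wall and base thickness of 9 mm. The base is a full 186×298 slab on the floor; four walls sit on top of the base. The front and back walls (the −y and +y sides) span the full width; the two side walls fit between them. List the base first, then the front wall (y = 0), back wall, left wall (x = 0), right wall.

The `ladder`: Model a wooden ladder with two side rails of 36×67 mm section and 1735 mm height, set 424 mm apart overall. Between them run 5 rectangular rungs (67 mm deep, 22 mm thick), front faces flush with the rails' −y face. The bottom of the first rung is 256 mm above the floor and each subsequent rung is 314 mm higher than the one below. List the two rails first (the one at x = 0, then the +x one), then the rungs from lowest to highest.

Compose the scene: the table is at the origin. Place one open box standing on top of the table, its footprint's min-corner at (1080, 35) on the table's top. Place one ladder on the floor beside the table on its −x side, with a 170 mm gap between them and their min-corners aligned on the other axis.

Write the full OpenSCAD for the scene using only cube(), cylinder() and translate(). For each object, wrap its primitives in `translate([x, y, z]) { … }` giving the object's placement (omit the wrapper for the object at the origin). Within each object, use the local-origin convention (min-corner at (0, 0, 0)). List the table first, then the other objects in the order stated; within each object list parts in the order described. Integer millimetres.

translate([0, 0, 647]) cube([1568, 642, 48]);
translate([71, 71, 0]) cylinder(h = 647, r = 45);
translate([1497, 71, 0]) cylinder(h = 647, r = 45);
translate([71, 571, 0]) cylinder(h = 647, r = 45);
translate([1497, 571, 0]) cylinder(h = 647, r = 45);
translate([1080, 35, 695]) {
  cube([186, 298, 9]);
  translate([0, 0, 9]) cube([186, 9, 299]);
  translate([0, 289, 9]) cube([186, 9, 299]);
  translate([0, 9, 9]) cube([9, 280, 299]);
  translate([177, 9, 9]) cube([9, 280, 299]);
}
translate([-594, 0, 0]) {
  cube([36, 67, 1735]);
  translate([388, 0, 0]) cube([36, 67, 1735]);
  translate([36, 0, 256]) cube([352, 67, 22]);
  translate([36, 0, 570]) cube([352, 67, 22]);
  translate([36, 0, 884]) cube([352, 67, 22]);
  translate([36, 0, 1198]) cube([352, 67, 22]);
  translate([36, 0, 1512]) cube([352, 67, 22]);
}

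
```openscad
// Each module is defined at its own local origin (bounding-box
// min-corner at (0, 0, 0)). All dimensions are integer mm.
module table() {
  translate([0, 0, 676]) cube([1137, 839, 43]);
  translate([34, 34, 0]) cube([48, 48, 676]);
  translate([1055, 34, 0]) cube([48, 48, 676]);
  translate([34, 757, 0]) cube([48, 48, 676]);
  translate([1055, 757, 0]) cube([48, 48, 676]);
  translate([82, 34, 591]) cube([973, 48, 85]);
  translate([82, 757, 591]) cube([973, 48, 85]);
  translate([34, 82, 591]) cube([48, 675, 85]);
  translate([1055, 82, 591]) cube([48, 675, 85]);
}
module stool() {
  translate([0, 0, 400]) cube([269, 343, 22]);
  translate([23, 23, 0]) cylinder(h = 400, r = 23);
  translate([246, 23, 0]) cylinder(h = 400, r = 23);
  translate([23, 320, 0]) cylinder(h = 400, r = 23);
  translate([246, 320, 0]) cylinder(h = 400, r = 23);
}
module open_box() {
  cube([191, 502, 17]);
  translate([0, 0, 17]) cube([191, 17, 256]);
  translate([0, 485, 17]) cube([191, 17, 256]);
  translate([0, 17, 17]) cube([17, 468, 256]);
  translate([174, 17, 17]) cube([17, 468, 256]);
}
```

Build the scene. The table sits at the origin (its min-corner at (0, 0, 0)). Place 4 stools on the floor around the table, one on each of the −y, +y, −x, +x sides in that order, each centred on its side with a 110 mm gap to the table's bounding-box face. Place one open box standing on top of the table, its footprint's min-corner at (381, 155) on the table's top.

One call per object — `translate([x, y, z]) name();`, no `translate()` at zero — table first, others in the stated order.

table();
translate([434, -453, 0]) stool();
translate([434, 949, 0]) stool();
translate([-379, 248, 0]) stool();
translate([1247, 248, 0]) stool();
translate([381, 155, 719]) open_box();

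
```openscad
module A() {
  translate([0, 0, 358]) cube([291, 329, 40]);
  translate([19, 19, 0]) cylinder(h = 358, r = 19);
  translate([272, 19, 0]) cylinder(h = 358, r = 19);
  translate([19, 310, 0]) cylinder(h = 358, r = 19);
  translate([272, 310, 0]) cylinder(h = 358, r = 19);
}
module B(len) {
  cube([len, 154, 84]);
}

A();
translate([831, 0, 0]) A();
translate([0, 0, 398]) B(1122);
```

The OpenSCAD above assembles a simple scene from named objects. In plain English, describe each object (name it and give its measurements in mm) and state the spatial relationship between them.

A is a simple wooden stool: a rectangular seat 291 mm (x) by 329 mm (y), 40 mm thick, top face at z = 398 mm, on four round legs, each 38 mm in diameter. The legs rest on z = 0, each leg's axis is inset half a diameter from the nearest pair of seat edges (so the leg's bounding box is flush with the corner).

B is a rectangular beam 1122 mm long (x), 154 mm deep (y), 84 mm thick (z).

The beam spans the tops of two stools placed 540 mm apart, resting at z = 398 mm.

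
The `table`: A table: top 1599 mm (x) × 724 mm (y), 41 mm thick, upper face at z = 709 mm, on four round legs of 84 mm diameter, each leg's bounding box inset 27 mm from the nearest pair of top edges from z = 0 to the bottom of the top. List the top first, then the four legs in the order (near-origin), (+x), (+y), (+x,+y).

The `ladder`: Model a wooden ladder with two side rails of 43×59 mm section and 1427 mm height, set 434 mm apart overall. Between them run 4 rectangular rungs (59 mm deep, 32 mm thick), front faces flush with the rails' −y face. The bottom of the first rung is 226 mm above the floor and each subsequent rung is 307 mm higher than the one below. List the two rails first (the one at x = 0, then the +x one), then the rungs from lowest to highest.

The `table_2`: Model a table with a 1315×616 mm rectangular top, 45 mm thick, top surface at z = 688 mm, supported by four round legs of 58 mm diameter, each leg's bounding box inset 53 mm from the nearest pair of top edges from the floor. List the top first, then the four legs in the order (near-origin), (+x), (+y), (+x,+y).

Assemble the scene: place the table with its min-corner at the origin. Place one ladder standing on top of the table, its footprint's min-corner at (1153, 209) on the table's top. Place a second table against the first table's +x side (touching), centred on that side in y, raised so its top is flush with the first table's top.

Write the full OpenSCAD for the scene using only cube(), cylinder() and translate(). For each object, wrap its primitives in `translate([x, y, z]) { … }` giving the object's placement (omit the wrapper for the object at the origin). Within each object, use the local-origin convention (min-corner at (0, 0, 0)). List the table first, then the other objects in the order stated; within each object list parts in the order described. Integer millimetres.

translate([0, 0, 668]) cube([1599, 724, 41]);
translate([69, 69, 0]) cylinder(h = 668, r = 42);
translate([1530, 69, 0]) cylinder(h = 668, r = 42);
translate([69, 655, 0]) cylinder(h = 668, r = 42);
translate([1530, 655, 0]) cylinder(h = 668, r = 42);
translate([1153, 209, 709]) {
  cube([43, 59, 1427]);
  translate([391, 0, 0]) cube([43, 59, 1427]);
  translate([43, 0, 226]) cube([348, 59, 32]);
  translate([43, 0, 533]) cube([348, 59, 32]);
  translate([43, 0, 840]) cube([348, 59, 32]);
  translate([43, 0, 1147]) cube([348, 59, 32]);
}
translate([1599, 54, 21]) {
  translate([0, 0, 643]) cube([1315, 616, 45]);
  translate([82, 82, 0]) cylinder(h = 643, r = 29);
  translate([1233, 82, 0]) cylinder(h = 643, r = 29);
  translate([82, 534, 0]) cylinder(h = 643, r = 29);
  translate([1233, 534, 0]) cylinder(h = 643, r = 29);
}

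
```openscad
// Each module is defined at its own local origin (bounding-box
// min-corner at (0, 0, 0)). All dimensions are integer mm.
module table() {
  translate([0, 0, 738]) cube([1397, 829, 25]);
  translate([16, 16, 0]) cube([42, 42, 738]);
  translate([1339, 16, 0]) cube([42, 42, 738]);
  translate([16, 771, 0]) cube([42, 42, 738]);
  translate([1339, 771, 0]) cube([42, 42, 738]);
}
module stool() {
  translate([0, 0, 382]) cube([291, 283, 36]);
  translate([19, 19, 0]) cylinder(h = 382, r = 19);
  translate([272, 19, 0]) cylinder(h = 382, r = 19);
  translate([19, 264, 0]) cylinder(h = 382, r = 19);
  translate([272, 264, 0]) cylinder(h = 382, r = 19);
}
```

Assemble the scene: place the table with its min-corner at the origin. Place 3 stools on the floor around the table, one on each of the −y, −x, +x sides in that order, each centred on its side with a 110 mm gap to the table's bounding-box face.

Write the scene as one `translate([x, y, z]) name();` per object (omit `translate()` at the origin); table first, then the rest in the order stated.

table();
translate([553, -393, 0]) stool();
translate([-401, 273, 0]) stool();
translate([1507, 273, 0]) stool();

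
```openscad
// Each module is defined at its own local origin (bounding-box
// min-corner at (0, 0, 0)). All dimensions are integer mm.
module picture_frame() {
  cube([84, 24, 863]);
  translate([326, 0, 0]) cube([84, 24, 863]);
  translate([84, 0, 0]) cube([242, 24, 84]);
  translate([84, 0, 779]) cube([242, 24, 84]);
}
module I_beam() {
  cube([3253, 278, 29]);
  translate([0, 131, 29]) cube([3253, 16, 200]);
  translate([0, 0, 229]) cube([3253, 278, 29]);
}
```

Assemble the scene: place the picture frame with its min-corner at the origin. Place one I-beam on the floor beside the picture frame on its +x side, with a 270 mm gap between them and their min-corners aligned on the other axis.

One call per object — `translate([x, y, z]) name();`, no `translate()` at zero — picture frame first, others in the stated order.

picture_frame();
translate([680, 0, 0]) I_beam();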